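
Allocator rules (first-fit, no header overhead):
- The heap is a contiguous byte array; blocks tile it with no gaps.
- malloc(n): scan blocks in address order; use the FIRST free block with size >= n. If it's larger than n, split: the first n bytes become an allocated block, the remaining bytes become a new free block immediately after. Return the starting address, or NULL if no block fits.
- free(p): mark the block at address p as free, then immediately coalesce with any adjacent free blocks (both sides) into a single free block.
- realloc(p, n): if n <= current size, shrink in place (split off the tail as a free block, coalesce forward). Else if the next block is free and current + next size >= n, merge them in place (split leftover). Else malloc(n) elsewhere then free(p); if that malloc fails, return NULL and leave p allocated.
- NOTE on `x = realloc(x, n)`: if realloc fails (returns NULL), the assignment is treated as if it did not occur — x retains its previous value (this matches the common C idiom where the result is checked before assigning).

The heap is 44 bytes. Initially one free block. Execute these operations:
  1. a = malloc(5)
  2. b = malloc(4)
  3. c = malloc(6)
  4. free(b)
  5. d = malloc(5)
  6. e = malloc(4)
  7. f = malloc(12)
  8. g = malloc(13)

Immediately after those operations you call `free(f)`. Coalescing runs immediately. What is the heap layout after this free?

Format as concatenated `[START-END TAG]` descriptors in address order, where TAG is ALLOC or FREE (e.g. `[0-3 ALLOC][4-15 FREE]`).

Op 1: a = malloc(5) -> a = 0; heap: [0-4 ALLOC][5-43 FREE]
Op 2: b = malloc(4) -> b = 5; heap: [0-4 ALLOC][5-8 ALLOC][9-43 FREE]
Op 3: c = malloc(6) -> c = 9; heap: [0-4 ALLOC][5-8 ALLOC][9-14 ALLOC][15-43 FREE]
Op 4: free(b) -> (freed b); heap: [0-4 ALLOC][5-8 FREE][9-14 ALLOC][15-43 FREE]
Op 5: d = malloc(5) -> d = 15; heap: [0-4 ALLOC][5-8 FREE][9-14 ALLOC][15-19 ALLOC][20-43 FREE]
Op 6: e = malloc(4) -> e = 5; heap: [0-4 ALLOC][5-8 ALLOC][9-14 ALLOC][15-19 ALLOC][20-43 FREE]
Op 7: f = malloc(12) -> f = 20; heap: [0-4 ALLOC][5-8 ALLOC][9-14 ALLOC][15-19 ALLOC][20-31 ALLOC][32-43 FREE]
Op 8: g = malloc(13) -> g = NULL; heap: [0-4 ALLOC][5-8 ALLOC][9-14 ALLOC][15-19 ALLOC][20-31 ALLOC][32-43 FREE]
free(f): f = 20 -> block [20-31 ALLOC]; mark free, coalesce with adjacent free neighbors -> [0-4 ALLOC][5-8 ALLOC][9-14 ALLOC][15-19 ALLOC][20-43 FREE]

Answer: [0-4 ALLOC][5-8 ALLOC][9-14 ALLOC][15-19 ALLOC][20-43 FREE]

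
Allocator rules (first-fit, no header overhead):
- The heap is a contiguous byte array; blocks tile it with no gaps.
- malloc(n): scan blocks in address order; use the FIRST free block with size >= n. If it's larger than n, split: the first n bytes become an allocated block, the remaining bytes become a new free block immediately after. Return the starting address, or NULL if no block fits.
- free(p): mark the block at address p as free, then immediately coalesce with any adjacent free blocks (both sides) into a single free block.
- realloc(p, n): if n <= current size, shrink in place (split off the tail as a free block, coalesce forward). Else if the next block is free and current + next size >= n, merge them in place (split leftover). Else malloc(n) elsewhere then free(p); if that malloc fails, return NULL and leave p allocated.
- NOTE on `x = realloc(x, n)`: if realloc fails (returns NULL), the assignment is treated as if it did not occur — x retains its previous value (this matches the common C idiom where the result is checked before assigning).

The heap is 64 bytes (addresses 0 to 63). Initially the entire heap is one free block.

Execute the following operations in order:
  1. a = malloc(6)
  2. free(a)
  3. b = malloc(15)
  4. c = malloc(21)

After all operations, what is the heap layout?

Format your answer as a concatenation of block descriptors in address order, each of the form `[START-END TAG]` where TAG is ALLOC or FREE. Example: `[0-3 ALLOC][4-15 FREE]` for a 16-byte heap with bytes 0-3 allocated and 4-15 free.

Op 1: a = malloc(6) -> a = 0; heap: [0-5 ALLOC][6-63 FREE]
Op 2: free(a) -> (freed a); heap: [0-63 FREE]
Op 3: b = malloc(15) -> b = 0; heap: [0-14 ALLOC][15-63 FREE]
Op 4: c = malloc(21) -> c = 15; heap: [0-14 ALLOC][15-35 ALLOC][36-63 FREE]

Answer: [0-14 ALLOC][15-35 ALLOC][36-63 FREE]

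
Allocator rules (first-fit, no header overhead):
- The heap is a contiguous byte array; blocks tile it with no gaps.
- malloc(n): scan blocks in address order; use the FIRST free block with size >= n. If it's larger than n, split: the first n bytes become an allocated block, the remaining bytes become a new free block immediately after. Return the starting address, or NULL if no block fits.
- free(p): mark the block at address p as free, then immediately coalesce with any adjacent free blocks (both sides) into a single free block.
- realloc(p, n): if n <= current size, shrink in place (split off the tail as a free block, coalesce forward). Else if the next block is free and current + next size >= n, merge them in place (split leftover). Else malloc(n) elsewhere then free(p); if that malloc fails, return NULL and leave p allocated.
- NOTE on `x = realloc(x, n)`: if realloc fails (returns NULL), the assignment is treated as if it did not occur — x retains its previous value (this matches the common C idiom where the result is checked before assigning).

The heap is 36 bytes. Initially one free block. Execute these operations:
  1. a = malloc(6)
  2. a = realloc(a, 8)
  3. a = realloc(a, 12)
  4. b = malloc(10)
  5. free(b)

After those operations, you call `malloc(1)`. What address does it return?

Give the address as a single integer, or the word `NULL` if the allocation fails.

Answer: 12

Derivation:
Op 1: a = malloc(6) -> a = 0; heap: [0-5 ALLOC][6-35 FREE]
Op 2: a = realloc(a, 8) -> a = 0; heap: [0-7 ALLOC][8-35 FREE]
Op 3: a = realloc(a, 12) -> a = 0; heap: [0-11 ALLOC][12-35 FREE]
Op 4: b = malloc(10) -> b = 12; heap: [0-11 ALLOC][12-21 ALLOC][22-35 FREE]
Op 5: free(b) -> (freed b); heap: [0-11 ALLOC][12-35 FREE]
malloc(1): first-fit scan over [0-11 ALLOC][12-35 FREE] -> 12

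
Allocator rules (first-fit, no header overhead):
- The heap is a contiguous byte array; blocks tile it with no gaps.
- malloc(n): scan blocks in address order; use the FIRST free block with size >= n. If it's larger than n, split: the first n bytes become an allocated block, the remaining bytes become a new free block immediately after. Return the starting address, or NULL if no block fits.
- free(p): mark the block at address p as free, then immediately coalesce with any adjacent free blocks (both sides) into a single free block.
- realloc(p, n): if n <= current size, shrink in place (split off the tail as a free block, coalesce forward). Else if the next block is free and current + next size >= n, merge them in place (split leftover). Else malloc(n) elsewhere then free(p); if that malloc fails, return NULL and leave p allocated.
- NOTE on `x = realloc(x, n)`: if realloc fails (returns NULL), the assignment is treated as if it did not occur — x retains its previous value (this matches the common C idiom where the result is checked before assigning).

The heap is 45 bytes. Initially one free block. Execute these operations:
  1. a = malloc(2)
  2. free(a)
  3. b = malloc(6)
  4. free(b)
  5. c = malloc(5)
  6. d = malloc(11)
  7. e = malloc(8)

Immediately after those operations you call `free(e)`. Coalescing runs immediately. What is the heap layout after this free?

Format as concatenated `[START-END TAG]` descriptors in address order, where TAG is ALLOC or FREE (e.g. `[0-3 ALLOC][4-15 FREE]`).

Answer: [0-4 ALLOC][5-15 ALLOC][16-44 FREE]

Derivation:
Op 1: a = malloc(2) -> a = 0; heap: [0-1 ALLOC][2-44 FREE]
Op 2: free(a) -> (freed a); heap: [0-44 FREE]
Op 3: b = malloc(6) -> b = 0; heap: [0-5 ALLOC][6-44 FREE]
Op 4: free(b) -> (freed b); heap: [0-44 FREE]
Op 5: c = malloc(5) -> c = 0; heap: [0-4 ALLOC][5-44 FREE]
Op 6: d = malloc(11) -> d = 5; heap: [0-4 ALLOC][5-15 ALLOC][16-44 FREE]
Op 7: e = malloc(8) -> e = 16; heap: [0-4 ALLOC][5-15 ALLOC][16-23 ALLOC][24-44 FREE]
free(e): e = 16 -> block [16-23 ALLOC]; mark free, coalesce with adjacent free neighbors -> [0-4 ALLOC][5-15 ALLOC][16-44 FREE]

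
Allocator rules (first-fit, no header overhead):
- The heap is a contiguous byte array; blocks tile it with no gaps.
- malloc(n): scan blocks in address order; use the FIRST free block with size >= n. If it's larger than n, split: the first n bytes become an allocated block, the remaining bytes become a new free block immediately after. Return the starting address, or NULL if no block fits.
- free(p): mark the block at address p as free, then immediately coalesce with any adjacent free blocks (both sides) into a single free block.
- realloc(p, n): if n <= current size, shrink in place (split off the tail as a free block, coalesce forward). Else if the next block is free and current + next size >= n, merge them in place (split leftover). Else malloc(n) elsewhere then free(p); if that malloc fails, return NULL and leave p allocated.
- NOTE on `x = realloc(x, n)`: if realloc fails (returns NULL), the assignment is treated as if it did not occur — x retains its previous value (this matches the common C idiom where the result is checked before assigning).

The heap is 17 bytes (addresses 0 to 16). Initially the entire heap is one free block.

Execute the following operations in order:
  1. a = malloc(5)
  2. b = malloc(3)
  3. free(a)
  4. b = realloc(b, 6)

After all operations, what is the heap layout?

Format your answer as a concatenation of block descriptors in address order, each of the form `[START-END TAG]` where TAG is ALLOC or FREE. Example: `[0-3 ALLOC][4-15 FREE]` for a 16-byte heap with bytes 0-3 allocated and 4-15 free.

Answer: [0-4 FREE][5-10 ALLOC][11-16 FREE]

Derivation:
Op 1: a = malloc(5) -> a = 0; heap: [0-4 ALLOC][5-16 FREE]
Op 2: b = malloc(3) -> b = 5; heap: [0-4 ALLOC][5-7 ALLOC][8-16 FREE]
Op 3: free(a) -> (freed a); heap: [0-4 FREE][5-7 ALLOC][8-16 FREE]
Op 4: b = realloc(b, 6) -> b = 5; heap: [0-4 FREE][5-10 ALLOC][11-16 FREE]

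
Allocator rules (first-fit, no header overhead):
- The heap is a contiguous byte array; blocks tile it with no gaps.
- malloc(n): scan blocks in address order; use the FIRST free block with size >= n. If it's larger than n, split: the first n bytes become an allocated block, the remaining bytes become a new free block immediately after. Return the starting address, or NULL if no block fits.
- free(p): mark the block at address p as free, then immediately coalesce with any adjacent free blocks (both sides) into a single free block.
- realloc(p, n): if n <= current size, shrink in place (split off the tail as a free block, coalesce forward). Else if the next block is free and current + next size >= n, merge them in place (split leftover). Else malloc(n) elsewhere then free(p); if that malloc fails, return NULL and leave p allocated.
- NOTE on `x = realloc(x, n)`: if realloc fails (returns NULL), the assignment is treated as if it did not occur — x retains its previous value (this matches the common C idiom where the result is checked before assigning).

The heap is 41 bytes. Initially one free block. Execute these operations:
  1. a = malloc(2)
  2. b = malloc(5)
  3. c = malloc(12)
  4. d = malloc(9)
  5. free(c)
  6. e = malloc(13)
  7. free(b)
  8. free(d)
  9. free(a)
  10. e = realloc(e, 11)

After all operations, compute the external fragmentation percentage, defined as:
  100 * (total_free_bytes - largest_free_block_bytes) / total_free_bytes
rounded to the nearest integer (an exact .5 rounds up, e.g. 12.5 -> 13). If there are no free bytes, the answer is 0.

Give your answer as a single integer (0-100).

Answer: 7

Derivation:
Op 1: a = malloc(2) -> a = 0; heap: [0-1 ALLOC][2-40 FREE]
Op 2: b = malloc(5) -> b = 2; heap: [0-1 ALLOC][2-6 ALLOC][7-40 FREE]
Op 3: c = malloc(12) -> c = 7; heap: [0-1 ALLOC][2-6 ALLOC][7-18 ALLOC][19-40 FREE]
Op 4: d = malloc(9) -> d = 19; heap: [0-1 ALLOC][2-6 ALLOC][7-18 ALLOC][19-27 ALLOC][28-40 FREE]
Op 5: free(c) -> (freed c); heap: [0-1 ALLOC][2-6 ALLOC][7-18 FREE][19-27 ALLOC][28-40 FREE]
Op 6: e = malloc(13) -> e = 28; heap: [0-1 ALLOC][2-6 ALLOC][7-18 FREE][19-27 ALLOC][28-40 ALLOC]
Op 7: free(b) -> (freed b); heap: [0-1 ALLOC][2-18 FREE][19-27 ALLOC][28-40 ALLOC]
Op 8: free(d) -> (freed d); heap: [0-1 ALLOC][2-27 FREE][28-40 ALLOC]
Op 9: free(a) -> (freed a); heap: [0-27 FREE][28-40 ALLOC]
Op 10: e = realloc(e, 11) -> e = 28; heap: [0-27 FREE][28-38 ALLOC][39-40 FREE]
Free blocks: [28 2] total_free=30 largest=28 -> 100*(30-28)/30 = 200/30 ≈ 6.667 -> rounds to 7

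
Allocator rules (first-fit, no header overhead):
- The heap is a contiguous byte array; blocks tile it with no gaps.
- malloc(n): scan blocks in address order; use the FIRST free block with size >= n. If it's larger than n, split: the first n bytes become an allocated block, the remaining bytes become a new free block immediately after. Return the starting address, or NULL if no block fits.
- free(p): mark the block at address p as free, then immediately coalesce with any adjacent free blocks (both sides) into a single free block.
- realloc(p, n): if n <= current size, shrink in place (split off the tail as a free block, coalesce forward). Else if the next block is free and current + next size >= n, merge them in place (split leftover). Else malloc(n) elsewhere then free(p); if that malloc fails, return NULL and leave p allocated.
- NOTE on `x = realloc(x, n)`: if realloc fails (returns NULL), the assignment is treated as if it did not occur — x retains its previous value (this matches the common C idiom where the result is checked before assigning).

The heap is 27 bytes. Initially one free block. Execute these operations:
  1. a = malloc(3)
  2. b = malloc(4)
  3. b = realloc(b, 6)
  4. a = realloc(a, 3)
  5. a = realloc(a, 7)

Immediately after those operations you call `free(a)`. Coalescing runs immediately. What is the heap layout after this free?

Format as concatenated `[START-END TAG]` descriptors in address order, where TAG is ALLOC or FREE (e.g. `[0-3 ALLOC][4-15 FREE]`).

Answer: [0-2 FREE][3-8 ALLOC][9-26 FREE]

Derivation:
Op 1: a = malloc(3) -> a = 0; heap: [0-2 ALLOC][3-26 FREE]
Op 2: b = malloc(4) -> b = 3; heap: [0-2 ALLOC][3-6 ALLOC][7-26 FREE]
Op 3: b = realloc(b, 6) -> b = 3; heap: [0-2 ALLOC][3-8 ALLOC][9-26 FREE]
Op 4: a = realloc(a, 3) -> a = 0; heap: [0-2 ALLOC][3-8 ALLOC][9-26 FREE]
Op 5: a = realloc(a, 7) -> a = 9; heap: [0-2 FREE][3-8 ALLOC][9-15 ALLOC][16-26 FREE]
free(a): a = 9 -> block [9-15 ALLOC]; mark free, coalesce with adjacent free neighbors -> [0-2 FREE][3-8 ALLOC][9-26 FREE]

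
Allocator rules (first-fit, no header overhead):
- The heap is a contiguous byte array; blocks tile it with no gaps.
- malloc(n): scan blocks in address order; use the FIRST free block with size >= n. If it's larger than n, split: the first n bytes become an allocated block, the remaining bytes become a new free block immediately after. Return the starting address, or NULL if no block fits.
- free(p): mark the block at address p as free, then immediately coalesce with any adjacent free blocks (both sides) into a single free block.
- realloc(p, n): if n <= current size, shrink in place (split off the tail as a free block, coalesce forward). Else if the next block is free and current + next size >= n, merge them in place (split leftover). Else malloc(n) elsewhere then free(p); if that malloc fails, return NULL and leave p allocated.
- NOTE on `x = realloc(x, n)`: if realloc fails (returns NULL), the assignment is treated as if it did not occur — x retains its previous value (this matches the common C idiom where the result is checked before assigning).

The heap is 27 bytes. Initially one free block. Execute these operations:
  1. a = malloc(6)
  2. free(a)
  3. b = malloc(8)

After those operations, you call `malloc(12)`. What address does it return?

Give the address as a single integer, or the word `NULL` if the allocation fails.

Op 1: a = malloc(6) -> a = 0; heap: [0-5 ALLOC][6-26 FREE]
Op 2: free(a) -> (freed a); heap: [0-26 FREE]
Op 3: b = malloc(8) -> b = 0; heap: [0-7 ALLOC][8-26 FREE]
malloc(12): first-fit scan over [0-7 ALLOC][8-26 FREE] -> 8

Answer: 8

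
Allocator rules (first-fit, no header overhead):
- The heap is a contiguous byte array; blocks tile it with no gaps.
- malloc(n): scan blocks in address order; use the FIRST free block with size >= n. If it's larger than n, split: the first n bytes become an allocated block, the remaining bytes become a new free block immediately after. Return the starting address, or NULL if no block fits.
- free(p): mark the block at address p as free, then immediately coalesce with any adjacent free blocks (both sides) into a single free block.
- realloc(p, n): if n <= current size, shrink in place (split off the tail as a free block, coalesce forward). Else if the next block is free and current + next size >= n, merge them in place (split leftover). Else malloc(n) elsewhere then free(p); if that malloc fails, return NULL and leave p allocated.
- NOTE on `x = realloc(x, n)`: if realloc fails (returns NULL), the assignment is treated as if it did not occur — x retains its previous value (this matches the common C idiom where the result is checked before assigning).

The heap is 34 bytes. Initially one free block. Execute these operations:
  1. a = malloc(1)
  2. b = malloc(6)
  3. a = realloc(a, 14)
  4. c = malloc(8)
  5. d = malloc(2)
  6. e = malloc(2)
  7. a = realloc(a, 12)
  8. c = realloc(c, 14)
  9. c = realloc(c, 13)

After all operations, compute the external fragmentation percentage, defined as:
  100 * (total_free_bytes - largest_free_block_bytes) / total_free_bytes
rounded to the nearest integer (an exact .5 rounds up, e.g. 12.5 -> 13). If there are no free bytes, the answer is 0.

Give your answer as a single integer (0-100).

Answer: 50

Derivation:
Op 1: a = malloc(1) -> a = 0; heap: [0-0 ALLOC][1-33 FREE]
Op 2: b = malloc(6) -> b = 1; heap: [0-0 ALLOC][1-6 ALLOC][7-33 FREE]
Op 3: a = realloc(a, 14) -> a = 7; heap: [0-0 FREE][1-6 ALLOC][7-20 ALLOC][21-33 FREE]
Op 4: c = malloc(8) -> c = 21; heap: [0-0 FREE][1-6 ALLOC][7-20 ALLOC][21-28 ALLOC][29-33 FREE]
Op 5: d = malloc(2) -> d = 29; heap: [0-0 FREE][1-6 ALLOC][7-20 ALLOC][21-28 ALLOC][29-30 ALLOC][31-33 FREE]
Op 6: e = malloc(2) -> e = 31; heap: [0-0 FREE][1-6 ALLOC][7-20 ALLOC][21-28 ALLOC][29-30 ALLOC][31-32 ALLOC][33-33 FREE]
Op 7: a = realloc(a, 12) -> a = 7; heap: [0-0 FREE][1-6 ALLOC][7-18 ALLOC][19-20 FREE][21-28 ALLOC][29-30 ALLOC][31-32 ALLOC][33-33 FREE]
Op 8: c = realloc(c, 14) -> NULL (c unchanged); heap: [0-0 FREE][1-6 ALLOC][7-18 ALLOC][19-20 FREE][21-28 ALLOC][29-30 ALLOC][31-32 ALLOC][33-33 FREE]
Op 9: c = realloc(c, 13) -> NULL (c unchanged); heap: [0-0 FREE][1-6 ALLOC][7-18 ALLOC][19-20 FREE][21-28 ALLOC][29-30 ALLOC][31-32 ALLOC][33-33 FREE]
Free blocks: [1 2 1] total_free=4 largest=2 -> 100*(4-2)/4 = 200/4 = 50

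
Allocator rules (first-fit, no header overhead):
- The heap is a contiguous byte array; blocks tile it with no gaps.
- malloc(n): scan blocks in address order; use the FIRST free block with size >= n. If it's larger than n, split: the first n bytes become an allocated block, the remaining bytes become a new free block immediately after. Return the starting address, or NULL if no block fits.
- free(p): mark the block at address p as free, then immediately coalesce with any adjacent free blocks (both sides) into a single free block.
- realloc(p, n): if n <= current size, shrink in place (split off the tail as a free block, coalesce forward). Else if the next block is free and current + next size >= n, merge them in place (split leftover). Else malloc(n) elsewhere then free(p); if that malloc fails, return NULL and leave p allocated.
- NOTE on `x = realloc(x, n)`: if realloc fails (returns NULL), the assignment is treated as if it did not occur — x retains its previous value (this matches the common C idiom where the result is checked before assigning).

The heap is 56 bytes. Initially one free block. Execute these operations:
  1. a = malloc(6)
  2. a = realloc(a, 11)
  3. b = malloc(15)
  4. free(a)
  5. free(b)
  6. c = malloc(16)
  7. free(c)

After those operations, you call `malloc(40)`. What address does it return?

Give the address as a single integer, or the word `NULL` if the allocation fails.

Answer: 0

Derivation:
Op 1: a = malloc(6) -> a = 0; heap: [0-5 ALLOC][6-55 FREE]
Op 2: a = realloc(a, 11) -> a = 0; heap: [0-10 ALLOC][11-55 FREE]
Op 3: b = malloc(15) -> b = 11; heap: [0-10 ALLOC][11-25 ALLOC][26-55 FREE]
Op 4: free(a) -> (freed a); heap: [0-10 FREE][11-25 ALLOC][26-55 FREE]
Op 5: free(b) -> (freed b); heap: [0-55 FREE]
Op 6: c = malloc(16) -> c = 0; heap: [0-15 ALLOC][16-55 FREE]
Op 7: free(c) -> (freed c); heap: [0-55 FREE]
malloc(40): first-fit scan over [0-55 FREE] -> 0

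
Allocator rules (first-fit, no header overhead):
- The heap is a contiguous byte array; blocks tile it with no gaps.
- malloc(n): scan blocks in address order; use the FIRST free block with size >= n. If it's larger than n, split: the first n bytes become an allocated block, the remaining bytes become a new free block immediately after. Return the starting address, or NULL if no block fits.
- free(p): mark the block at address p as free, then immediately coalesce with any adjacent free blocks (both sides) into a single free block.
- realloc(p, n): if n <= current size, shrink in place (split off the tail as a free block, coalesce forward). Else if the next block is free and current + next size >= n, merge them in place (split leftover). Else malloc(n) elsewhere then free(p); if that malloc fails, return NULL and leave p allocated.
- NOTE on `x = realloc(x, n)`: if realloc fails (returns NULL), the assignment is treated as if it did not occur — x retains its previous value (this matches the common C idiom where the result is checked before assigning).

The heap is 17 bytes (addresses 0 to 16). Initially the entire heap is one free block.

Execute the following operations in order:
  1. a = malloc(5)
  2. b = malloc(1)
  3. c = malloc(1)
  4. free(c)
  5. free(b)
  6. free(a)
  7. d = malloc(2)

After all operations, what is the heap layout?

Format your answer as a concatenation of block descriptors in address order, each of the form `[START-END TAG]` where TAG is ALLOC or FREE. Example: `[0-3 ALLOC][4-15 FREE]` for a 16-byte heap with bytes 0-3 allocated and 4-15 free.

Op 1: a = malloc(5) -> a = 0; heap: [0-4 ALLOC][5-16 FREE]
Op 2: b = malloc(1) -> b = 5; heap: [0-4 ALLOC][5-5 ALLOC][6-16 FREE]
Op 3: c = malloc(1) -> c = 6; heap: [0-4 ALLOC][5-5 ALLOC][6-6 ALLOC][7-16 FREE]
Op 4: free(c) -> (freed c); heap: [0-4 ALLOC][5-5 ALLOC][6-16 FREE]
Op 5: free(b) -> (freed b); heap: [0-4 ALLOC][5-16 FREE]
Op 6: free(a) -> (freed a); heap: [0-16 FREE]
Op 7: d = malloc(2) -> d = 0; heap: [0-1 ALLOC][2-16 FREE]

Answer: [0-1 ALLOC][2-16 FREE]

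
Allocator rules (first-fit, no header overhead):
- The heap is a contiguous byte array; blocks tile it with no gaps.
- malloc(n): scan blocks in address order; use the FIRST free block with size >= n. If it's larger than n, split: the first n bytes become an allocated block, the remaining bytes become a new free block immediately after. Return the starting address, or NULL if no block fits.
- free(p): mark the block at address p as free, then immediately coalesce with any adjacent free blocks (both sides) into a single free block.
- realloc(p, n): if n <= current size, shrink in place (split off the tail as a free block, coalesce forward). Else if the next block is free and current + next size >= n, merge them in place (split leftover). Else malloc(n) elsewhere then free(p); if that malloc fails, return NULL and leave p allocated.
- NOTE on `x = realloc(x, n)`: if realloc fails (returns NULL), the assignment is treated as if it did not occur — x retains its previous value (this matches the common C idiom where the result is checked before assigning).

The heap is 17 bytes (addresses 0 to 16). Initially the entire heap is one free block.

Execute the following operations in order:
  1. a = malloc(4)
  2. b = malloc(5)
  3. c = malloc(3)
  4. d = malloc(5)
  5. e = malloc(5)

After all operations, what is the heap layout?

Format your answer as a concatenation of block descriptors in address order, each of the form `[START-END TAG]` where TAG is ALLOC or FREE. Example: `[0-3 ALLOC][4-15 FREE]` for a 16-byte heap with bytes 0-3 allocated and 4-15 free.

Op 1: a = malloc(4) -> a = 0; heap: [0-3 ALLOC][4-16 FREE]
Op 2: b = malloc(5) -> b = 4; heap: [0-3 ALLOC][4-8 ALLOC][9-16 FREE]
Op 3: c = malloc(3) -> c = 9; heap: [0-3 ALLOC][4-8 ALLOC][9-11 ALLOC][12-16 FREE]
Op 4: d = malloc(5) -> d = 12; heap: [0-3 ALLOC][4-8 ALLOC][9-11 ALLOC][12-16 ALLOC]
Op 5: e = malloc(5) -> e = NULL; heap: [0-3 ALLOC][4-8 ALLOC][9-11 ALLOC][12-16 ALLOC]

Answer: [0-3 ALLOC][4-8 ALLOC][9-11 ALLOC][12-16 ALLOC]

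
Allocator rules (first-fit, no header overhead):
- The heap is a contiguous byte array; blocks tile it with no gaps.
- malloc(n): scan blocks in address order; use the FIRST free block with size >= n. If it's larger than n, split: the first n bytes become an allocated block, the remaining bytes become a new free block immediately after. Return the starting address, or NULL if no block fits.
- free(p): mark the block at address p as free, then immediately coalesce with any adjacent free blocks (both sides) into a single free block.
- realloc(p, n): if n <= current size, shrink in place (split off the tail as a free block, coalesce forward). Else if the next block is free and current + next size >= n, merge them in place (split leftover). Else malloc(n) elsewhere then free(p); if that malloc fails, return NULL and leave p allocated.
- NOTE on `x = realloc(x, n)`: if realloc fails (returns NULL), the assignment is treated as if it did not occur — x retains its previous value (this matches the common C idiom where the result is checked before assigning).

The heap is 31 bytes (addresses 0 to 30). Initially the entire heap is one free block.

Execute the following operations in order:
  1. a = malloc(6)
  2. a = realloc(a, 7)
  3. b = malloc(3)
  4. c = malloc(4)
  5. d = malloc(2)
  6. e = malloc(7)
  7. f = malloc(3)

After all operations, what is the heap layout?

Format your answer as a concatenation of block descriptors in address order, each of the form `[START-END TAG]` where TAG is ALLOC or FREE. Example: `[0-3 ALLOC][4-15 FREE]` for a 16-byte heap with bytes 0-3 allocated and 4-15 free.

Answer: [0-6 ALLOC][7-9 ALLOC][10-13 ALLOC][14-15 ALLOC][16-22 ALLOC][23-25 ALLOC][26-30 FREE]

Derivation:
Op 1: a = malloc(6) -> a = 0; heap: [0-5 ALLOC][6-30 FREE]
Op 2: a = realloc(a, 7) -> a = 0; heap: [0-6 ALLOC][7-30 FREE]
Op 3: b = malloc(3) -> b = 7; heap: [0-6 ALLOC][7-9 ALLOC][10-30 FREE]
Op 4: c = malloc(4) -> c = 10; heap: [0-6 ALLOC][7-9 ALLOC][10-13 ALLOC][14-30 FREE]
Op 5: d = malloc(2) -> d = 14; heap: [0-6 ALLOC][7-9 ALLOC][10-13 ALLOC][14-15 ALLOC][16-30 FREE]
Op 6: e = malloc(7) -> e = 16; heap: [0-6 ALLOC][7-9 ALLOC][10-13 ALLOC][14-15 ALLOC][16-22 ALLOC][23-30 FREE]
Op 7: f = malloc(3) -> f = 23; heap: [0-6 ALLOC][7-9 ALLOC][10-13 ALLOC][14-15 ALLOC][16-22 ALLOC][23-25 ALLOC][26-30 FREE]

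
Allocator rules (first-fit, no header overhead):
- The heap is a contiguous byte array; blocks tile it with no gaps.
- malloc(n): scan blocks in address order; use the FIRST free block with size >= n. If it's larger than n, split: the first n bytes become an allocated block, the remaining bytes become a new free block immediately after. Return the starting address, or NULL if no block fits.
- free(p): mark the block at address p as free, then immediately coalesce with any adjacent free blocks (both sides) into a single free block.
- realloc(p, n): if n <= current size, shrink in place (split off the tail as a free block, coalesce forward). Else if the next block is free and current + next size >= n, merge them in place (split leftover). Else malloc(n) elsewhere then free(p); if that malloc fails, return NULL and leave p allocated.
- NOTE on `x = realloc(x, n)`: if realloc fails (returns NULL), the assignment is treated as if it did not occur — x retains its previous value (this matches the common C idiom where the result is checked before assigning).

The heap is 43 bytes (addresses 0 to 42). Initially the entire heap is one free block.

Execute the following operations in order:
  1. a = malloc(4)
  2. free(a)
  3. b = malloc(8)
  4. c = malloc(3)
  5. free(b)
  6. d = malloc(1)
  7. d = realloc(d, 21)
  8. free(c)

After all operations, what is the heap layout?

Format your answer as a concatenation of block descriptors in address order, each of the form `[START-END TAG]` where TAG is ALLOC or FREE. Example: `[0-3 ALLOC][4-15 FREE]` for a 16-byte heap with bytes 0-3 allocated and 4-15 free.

Op 1: a = malloc(4) -> a = 0; heap: [0-3 ALLOC][4-42 FREE]
Op 2: free(a) -> (freed a); heap: [0-42 FREE]
Op 3: b = malloc(8) -> b = 0; heap: [0-7 ALLOC][8-42 FREE]
Op 4: c = malloc(3) -> c = 8; heap: [0-7 ALLOC][8-10 ALLOC][11-42 FREE]
Op 5: free(b) -> (freed b); heap: [0-7 FREE][8-10 ALLOC][11-42 FREE]
Op 6: d = malloc(1) -> d = 0; heap: [0-0 ALLOC][1-7 FREE][8-10 ALLOC][11-42 FREE]
Op 7: d = realloc(d, 21) -> d = 11; heap: [0-7 FREE][8-10 ALLOC][11-31 ALLOC][32-42 FREE]
Op 8: free(c) -> (freed c); heap: [0-10 FREE][11-31 ALLOC][32-42 FREE]

Answer: [0-10 FREE][11-31 ALLOC][32-42 FREE]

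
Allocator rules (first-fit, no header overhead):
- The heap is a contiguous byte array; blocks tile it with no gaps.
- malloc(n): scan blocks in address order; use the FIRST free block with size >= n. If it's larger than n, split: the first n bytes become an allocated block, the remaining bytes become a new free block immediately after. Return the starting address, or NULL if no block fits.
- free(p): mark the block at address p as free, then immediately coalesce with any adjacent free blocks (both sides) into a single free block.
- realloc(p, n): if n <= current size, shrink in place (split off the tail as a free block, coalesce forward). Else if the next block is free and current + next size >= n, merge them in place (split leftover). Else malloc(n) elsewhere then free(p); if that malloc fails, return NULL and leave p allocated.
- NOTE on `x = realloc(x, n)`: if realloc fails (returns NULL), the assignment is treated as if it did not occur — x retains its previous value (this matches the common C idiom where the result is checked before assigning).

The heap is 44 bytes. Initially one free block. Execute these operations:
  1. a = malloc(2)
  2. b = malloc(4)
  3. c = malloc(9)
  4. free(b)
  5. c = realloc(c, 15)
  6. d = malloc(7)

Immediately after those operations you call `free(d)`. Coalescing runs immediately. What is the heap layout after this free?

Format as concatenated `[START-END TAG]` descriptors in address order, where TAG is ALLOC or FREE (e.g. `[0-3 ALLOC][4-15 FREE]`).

Answer: [0-1 ALLOC][2-5 FREE][6-20 ALLOC][21-43 FREE]

Derivation:
Op 1: a = malloc(2) -> a = 0; heap: [0-1 ALLOC][2-43 FREE]
Op 2: b = malloc(4) -> b = 2; heap: [0-1 ALLOC][2-5 ALLOC][6-43 FREE]
Op 3: c = malloc(9) -> c = 6; heap: [0-1 ALLOC][2-5 ALLOC][6-14 ALLOC][15-43 FREE]
Op 4: free(b) -> (freed b); heap: [0-1 ALLOC][2-5 FREE][6-14 ALLOC][15-43 FREE]
Op 5: c = realloc(c, 15) -> c = 6; heap: [0-1 ALLOC][2-5 FREE][6-20 ALLOC][21-43 FREE]
Op 6: d = malloc(7) -> d = 21; heap: [0-1 ALLOC][2-5 FREE][6-20 ALLOC][21-27 ALLOC][28-43 FREE]
free(d): d = 21 -> block [21-27 ALLOC]; mark free, coalesce with adjacent free neighbors -> [0-1 ALLOC][2-5 FREE][6-20 ALLOC][21-43 FREE]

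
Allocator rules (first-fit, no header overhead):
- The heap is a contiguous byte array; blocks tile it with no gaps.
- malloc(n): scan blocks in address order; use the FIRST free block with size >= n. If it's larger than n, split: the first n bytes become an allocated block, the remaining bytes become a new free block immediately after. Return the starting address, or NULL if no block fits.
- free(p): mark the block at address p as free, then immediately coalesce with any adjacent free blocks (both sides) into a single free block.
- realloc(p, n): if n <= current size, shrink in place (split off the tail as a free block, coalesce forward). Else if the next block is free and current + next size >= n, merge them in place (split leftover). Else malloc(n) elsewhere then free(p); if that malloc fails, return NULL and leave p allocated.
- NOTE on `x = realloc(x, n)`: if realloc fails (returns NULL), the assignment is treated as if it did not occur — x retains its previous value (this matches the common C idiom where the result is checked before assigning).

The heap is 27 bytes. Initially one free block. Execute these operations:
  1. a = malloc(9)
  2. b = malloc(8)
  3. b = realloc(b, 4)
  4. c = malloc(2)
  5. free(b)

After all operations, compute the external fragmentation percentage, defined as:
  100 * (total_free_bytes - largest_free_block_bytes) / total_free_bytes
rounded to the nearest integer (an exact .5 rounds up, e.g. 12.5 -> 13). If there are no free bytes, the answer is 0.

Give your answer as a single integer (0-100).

Answer: 25

Derivation:
Op 1: a = malloc(9) -> a = 0; heap: [0-8 ALLOC][9-26 FREE]
Op 2: b = malloc(8) -> b = 9; heap: [0-8 ALLOC][9-16 ALLOC][17-26 FREE]
Op 3: b = realloc(b, 4) -> b = 9; heap: [0-8 ALLOC][9-12 ALLOC][13-26 FREE]
Op 4: c = malloc(2) -> c = 13; heap: [0-8 ALLOC][9-12 ALLOC][13-14 ALLOC][15-26 FREE]
Op 5: free(b) -> (freed b); heap: [0-8 ALLOC][9-12 FREE][13-14 ALLOC][15-26 FREE]
Free blocks: [4 12] total_free=16 largest=12 -> 100*(16-12)/16 = 400/16 = 25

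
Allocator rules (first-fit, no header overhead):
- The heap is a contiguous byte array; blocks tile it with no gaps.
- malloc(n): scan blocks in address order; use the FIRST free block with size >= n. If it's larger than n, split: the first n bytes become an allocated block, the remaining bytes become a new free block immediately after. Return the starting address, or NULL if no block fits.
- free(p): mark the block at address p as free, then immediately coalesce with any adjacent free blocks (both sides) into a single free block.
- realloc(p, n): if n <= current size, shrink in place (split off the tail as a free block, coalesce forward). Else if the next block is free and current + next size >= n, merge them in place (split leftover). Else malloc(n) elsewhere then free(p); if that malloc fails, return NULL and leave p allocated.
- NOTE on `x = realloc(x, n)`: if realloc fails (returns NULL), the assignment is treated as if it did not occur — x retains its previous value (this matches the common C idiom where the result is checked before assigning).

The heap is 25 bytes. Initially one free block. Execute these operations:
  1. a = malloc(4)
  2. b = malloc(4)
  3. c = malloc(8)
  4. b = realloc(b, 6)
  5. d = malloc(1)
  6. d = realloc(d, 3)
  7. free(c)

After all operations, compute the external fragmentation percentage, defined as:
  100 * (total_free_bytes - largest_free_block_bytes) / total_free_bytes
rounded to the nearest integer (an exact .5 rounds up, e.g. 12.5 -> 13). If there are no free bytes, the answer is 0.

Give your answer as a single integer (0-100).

Answer: 25

Derivation:
Op 1: a = malloc(4) -> a = 0; heap: [0-3 ALLOC][4-24 FREE]
Op 2: b = malloc(4) -> b = 4; heap: [0-3 ALLOC][4-7 ALLOC][8-24 FREE]
Op 3: c = malloc(8) -> c = 8; heap: [0-3 ALLOC][4-7 ALLOC][8-15 ALLOC][16-24 FREE]
Op 4: b = realloc(b, 6) -> b = 16; heap: [0-3 ALLOC][4-7 FREE][8-15 ALLOC][16-21 ALLOC][22-24 FREE]
Op 5: d = malloc(1) -> d = 4; heap: [0-3 ALLOC][4-4 ALLOC][5-7 FREE][8-15 ALLOC][16-21 ALLOC][22-24 FREE]
Op 6: d = realloc(d, 3) -> d = 4; heap: [0-3 ALLOC][4-6 ALLOC][7-7 FREE][8-15 ALLOC][16-21 ALLOC][22-24 FREE]
Op 7: free(c) -> (freed c); heap: [0-3 ALLOC][4-6 ALLOC][7-15 FREE][16-21 ALLOC][22-24 FREE]
Free blocks: [9 3] total_free=12 largest=9 -> 100*(12-9)/12 = 300/12 = 25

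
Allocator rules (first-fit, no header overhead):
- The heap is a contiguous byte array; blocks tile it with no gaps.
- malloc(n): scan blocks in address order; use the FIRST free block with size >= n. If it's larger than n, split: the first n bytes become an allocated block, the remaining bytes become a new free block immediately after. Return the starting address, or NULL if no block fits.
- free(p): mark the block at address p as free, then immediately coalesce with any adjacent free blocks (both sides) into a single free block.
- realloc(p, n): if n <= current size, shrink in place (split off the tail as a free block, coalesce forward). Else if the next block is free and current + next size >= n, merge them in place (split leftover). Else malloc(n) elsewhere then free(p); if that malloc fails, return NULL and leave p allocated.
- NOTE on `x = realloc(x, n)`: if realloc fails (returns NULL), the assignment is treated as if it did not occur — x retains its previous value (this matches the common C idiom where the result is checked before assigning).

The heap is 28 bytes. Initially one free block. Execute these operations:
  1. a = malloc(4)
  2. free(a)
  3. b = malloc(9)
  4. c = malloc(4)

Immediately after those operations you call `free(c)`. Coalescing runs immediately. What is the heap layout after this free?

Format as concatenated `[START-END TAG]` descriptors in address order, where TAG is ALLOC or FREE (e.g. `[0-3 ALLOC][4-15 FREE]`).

Answer: [0-8 ALLOC][9-27 FREE]

Derivation:
Op 1: a = malloc(4) -> a = 0; heap: [0-3 ALLOC][4-27 FREE]
Op 2: free(a) -> (freed a); heap: [0-27 FREE]
Op 3: b = malloc(9) -> b = 0; heap: [0-8 ALLOC][9-27 FREE]
Op 4: c = malloc(4) -> c = 9; heap: [0-8 ALLOC][9-12 ALLOC][13-27 FREE]
free(c): c = 9 -> block [9-12 ALLOC]; mark free, coalesce with adjacent free neighbors -> [0-8 ALLOC][9-27 FREE]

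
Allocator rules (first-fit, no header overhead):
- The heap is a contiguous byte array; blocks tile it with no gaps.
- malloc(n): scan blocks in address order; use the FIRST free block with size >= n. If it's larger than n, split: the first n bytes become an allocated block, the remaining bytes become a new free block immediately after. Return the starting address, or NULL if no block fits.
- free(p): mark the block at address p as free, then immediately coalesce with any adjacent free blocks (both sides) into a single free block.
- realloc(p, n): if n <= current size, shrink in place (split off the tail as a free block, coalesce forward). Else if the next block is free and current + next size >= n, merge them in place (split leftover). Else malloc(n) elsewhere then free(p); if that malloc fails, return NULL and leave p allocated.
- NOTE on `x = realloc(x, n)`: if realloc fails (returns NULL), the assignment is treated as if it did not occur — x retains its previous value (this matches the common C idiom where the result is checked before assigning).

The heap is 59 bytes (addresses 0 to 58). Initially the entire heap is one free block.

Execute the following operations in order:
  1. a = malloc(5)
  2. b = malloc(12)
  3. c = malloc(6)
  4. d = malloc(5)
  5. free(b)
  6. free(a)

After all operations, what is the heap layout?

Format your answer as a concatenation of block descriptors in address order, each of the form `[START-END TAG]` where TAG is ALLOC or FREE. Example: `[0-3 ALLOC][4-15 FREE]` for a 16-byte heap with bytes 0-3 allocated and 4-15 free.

Op 1: a = malloc(5) -> a = 0; heap: [0-4 ALLOC][5-58 FREE]
Op 2: b = malloc(12) -> b = 5; heap: [0-4 ALLOC][5-16 ALLOC][17-58 FREE]
Op 3: c = malloc(6) -> c = 17; heap: [0-4 ALLOC][5-16 ALLOC][17-22 ALLOC][23-58 FREE]
Op 4: d = malloc(5) -> d = 23; heap: [0-4 ALLOC][5-16 ALLOC][17-22 ALLOC][23-27 ALLOC][28-58 FREE]
Op 5: free(b) -> (freed b); heap: [0-4 ALLOC][5-16 FREE][17-22 ALLOC][23-27 ALLOC][28-58 FREE]
Op 6: free(a) -> (freed a); heap: [0-16 FREE][17-22 ALLOC][23-27 ALLOC][28-58 FREE]

Answer: [0-16 FREE][17-22 ALLOC][23-27 ALLOC][28-58 FREE]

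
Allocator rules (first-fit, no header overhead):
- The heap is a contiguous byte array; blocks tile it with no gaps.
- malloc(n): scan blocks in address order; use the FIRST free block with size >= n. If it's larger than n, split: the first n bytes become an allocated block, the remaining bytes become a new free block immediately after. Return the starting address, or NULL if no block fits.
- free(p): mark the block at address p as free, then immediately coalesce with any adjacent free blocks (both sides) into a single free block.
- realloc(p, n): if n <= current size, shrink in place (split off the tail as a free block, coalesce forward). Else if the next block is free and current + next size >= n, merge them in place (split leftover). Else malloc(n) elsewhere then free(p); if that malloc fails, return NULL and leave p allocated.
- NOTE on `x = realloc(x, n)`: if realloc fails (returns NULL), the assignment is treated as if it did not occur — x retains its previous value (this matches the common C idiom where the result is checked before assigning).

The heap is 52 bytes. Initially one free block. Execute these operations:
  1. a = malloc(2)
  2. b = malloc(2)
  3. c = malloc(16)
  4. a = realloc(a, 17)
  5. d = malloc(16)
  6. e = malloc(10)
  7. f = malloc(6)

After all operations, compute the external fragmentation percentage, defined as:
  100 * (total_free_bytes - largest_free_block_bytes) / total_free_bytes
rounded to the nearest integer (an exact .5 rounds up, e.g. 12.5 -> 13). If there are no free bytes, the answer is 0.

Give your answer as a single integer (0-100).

Answer: 29

Derivation:
Op 1: a = malloc(2) -> a = 0; heap: [0-1 ALLOC][2-51 FREE]
Op 2: b = malloc(2) -> b = 2; heap: [0-1 ALLOC][2-3 ALLOC][4-51 FREE]
Op 3: c = malloc(16) -> c = 4; heap: [0-1 ALLOC][2-3 ALLOC][4-19 ALLOC][20-51 FREE]
Op 4: a = realloc(a, 17) -> a = 20; heap: [0-1 FREE][2-3 ALLOC][4-19 ALLOC][20-36 ALLOC][37-51 FREE]
Op 5: d = malloc(16) -> d = NULL; heap: [0-1 FREE][2-3 ALLOC][4-19 ALLOC][20-36 ALLOC][37-51 FREE]
Op 6: e = malloc(10) -> e = 37; heap: [0-1 FREE][2-3 ALLOC][4-19 ALLOC][20-36 ALLOC][37-46 ALLOC][47-51 FREE]
Op 7: f = malloc(6) -> f = NULL; heap: [0-1 FREE][2-3 ALLOC][4-19 ALLOC][20-36 ALLOC][37-46 ALLOC][47-51 FREE]
Free blocks: [2 5] total_free=7 largest=5 -> 100*(7-5)/7 = 200/7 ≈ 28.571 -> rounds to 29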